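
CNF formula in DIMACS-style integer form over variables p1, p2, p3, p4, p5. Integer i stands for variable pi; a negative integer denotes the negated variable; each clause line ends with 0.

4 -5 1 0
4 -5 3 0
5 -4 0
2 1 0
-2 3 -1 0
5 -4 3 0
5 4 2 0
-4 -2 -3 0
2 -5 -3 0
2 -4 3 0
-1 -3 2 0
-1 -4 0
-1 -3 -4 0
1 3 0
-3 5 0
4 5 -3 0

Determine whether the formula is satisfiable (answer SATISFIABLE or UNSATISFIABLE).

SATISFIABLE

Try p1 = True.
  then p4 is forced to False.
Branch on p2: take p2 = True.
  then p3 is forced to True.
  then p5 is forced to True.
Every clause has at least one true literal under this assignment.
So p1 = T, p2 = T, p3 = T, p4 = F, p5 = T is a satisfying assignment.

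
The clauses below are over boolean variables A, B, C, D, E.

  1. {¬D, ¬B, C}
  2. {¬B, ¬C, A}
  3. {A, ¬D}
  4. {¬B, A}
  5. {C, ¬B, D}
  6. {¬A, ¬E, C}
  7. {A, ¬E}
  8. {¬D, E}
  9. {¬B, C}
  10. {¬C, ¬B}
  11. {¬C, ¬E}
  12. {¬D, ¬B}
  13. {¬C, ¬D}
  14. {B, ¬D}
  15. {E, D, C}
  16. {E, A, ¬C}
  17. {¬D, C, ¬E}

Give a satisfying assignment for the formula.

A=T, B=F, C=T, D=F, E=F

Try A = True.
Branch on B: take B = False.
  then D is forced to False.
The remaining clauses are satisfied by C = True, E = False.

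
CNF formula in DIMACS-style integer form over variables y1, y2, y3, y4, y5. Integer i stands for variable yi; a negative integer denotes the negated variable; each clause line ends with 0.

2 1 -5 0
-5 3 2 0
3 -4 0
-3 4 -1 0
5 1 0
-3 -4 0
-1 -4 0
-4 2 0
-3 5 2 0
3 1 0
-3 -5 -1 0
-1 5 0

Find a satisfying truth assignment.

Pure literal: y2 appears only positively; assign y2 = True.
Branch on y1: take y1 = False.
  then y5 is forced to True.
  then y3 is forced to True.
  then y4 is forced to False.

y1=0, y2=1, y3=1, y4=0, y5=1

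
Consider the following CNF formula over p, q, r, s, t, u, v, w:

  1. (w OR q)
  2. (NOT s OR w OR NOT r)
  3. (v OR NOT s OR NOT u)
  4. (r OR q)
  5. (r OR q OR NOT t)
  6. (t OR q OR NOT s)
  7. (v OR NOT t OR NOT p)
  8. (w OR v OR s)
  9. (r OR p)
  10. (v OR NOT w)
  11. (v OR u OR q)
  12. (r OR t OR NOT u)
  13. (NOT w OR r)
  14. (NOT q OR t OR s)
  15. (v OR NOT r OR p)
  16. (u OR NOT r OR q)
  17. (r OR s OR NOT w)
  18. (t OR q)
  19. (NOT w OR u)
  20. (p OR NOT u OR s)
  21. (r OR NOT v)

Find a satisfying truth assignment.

p=True  q=True  r=True  s=True  t=False  u=True  v=True  w=True

Try p = True.
The remaining clauses are satisfied by q = True, r = True, s = True, t = False, u = True, v = True, w = True.
Check each clause:
  1. (q OR w) — w is true.
  2. (w OR NOT s OR NOT r) — w is true.
  3. (v OR NOT u OR NOT s) — v is true.
  4. (q OR r) — q is true.
  5. (q OR r OR NOT t) — r is true.
  6. (q OR NOT s OR t) — q is true.
  7. (NOT p OR v OR NOT t) — NOT t is true.
  8. (w OR v OR s) — w is true.
  9. (p OR r) — p is true.
  10. (v OR NOT w) — v is true.
  11. (v OR u OR q) — q is true.
  12. (NOT u OR r OR t) — r is true.
  13. (r OR NOT w) — r is true.
  14. (NOT q OR t OR s) — s is true.
  15. (p OR v OR NOT r) — p is true.
  16. (u OR NOT r OR q) — q is true.
  17. (r OR s OR NOT w) — r is true.
  18. (q OR t) — q is true.
  19. (u OR NOT w) — u is true.
  20. (NOT u OR s OR p) — p is true.
  21. (r OR NOT v) — r is true.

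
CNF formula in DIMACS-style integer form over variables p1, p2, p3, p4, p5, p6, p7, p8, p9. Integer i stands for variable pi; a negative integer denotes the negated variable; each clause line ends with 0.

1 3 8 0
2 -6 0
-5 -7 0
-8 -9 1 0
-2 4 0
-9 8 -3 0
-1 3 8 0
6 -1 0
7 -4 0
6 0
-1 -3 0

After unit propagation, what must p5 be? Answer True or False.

Unit clause (p6) sets p6 = True.
(NOT p6 OR p2): since p6 = True, the clause reduces to (p2). p2 = True.
(p4 OR NOT p2): since p2 = True, the clause reduces to (p4). p4 = True.
In (NOT p4 OR p7), NOT p4 is now false; p7 must hold, so p7 = True.
From (NOT p7 OR NOT p5) and p7 = True: p5 = False.

False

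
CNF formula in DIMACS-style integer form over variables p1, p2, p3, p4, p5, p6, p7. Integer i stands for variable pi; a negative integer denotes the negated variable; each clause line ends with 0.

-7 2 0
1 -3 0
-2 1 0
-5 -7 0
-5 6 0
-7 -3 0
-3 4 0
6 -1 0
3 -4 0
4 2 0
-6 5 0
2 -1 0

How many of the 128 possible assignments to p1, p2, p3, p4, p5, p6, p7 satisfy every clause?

2

The models are:
  p1=T p2=T p3=F p4=F p5=T p6=T p7=F
  p1=T p2=T p3=T p4=T p5=T p6=T p7=F
Count: 2.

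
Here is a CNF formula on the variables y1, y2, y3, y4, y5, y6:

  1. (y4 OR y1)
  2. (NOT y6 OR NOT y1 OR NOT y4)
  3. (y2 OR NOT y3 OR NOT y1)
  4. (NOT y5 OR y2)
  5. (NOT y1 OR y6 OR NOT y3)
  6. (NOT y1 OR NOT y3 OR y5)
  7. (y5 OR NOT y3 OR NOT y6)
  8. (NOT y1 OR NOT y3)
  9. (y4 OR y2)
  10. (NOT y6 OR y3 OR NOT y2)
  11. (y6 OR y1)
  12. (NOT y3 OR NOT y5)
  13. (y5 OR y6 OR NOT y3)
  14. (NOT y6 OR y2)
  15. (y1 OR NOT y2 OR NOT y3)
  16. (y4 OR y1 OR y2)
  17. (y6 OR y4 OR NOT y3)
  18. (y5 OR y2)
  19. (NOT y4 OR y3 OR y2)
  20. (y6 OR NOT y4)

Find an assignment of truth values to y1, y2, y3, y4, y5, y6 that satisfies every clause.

y1=1, y2=1, y3=0, y4=0, y5=0, y6=0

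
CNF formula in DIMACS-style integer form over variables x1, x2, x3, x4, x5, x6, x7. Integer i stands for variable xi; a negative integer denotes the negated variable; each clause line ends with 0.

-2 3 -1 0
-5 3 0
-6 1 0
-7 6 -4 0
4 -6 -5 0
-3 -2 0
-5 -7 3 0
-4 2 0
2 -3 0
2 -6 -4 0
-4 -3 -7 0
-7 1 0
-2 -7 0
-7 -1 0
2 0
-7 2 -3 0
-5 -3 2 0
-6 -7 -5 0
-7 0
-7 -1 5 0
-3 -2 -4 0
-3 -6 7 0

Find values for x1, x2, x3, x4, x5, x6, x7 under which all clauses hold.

x1=False, x2=True, x3=False, x4=True, x5=False, x6=False, x7=False

Check each clause:
  1. (x3 ∨ ¬x2 ∨ ¬x1) — ¬x1 is true.
  2. (x3 ∨ ¬x5) — ¬x5 is true.
  3. (x1 ∨ ¬x6) — ¬x6 is true.
  4. (x6 ∨ ¬x4 ∨ ¬x7) — ¬x7 is true.
  5. (¬x6 ∨ ¬x5 ∨ x4) — ¬x6 is true.
  6. (¬x3 ∨ ¬x2) — ¬x3 is true.
  7. (¬x5 ∨ ¬x7 ∨ x3) — ¬x7 is true.
  8. (x2 ∨ ¬x4) — x2 is true.
  9. (¬x3 ∨ x2) — x2 is true.
  10. (¬x6 ∨ x2 ∨ ¬x4) — x2 is true.
  11. (¬x7 ∨ ¬x3 ∨ ¬x4) — ¬x7 is true.
  12. (x1 ∨ ¬x7) — ¬x7 is true.
  13. (¬x7 ∨ ¬x2) — ¬x7 is true.
  14. (¬x7 ∨ ¬x1) — ¬x7 is true.
  15. (x2) — x2 is true.
  16. (¬x7 ∨ x2 ∨ ¬x3) — ¬x7 is true.
  17. (x2 ∨ ¬x3 ∨ ¬x5) — x2 is true.
  18. (¬x7 ∨ ¬x5 ∨ ¬x6) — ¬x7 is true.
  19. (¬x7) — ¬x7 is true.
  20. (¬x7 ∨ x5 ∨ ¬x1) — ¬x7 is true.
  21. (¬x4 ∨ ¬x3 ∨ ¬x2) — ¬x3 is true.
  22. (¬x6 ∨ x7 ∨ ¬x3) — ¬x6 is true.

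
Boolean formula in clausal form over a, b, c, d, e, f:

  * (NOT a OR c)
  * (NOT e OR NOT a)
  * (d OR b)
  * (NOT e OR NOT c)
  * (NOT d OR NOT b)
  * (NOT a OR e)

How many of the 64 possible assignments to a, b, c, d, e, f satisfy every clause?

Split on a, then e.
  a=1, e=1: a clause becomes empty — 0.
  a=1, e=0: a clause becomes empty — 0.
  a=0, e=1: remaining (b,c,d,f) ∈ {(0,0,1,0); (0,0,1,1); (1,0,0,0); (1,0,0,1)} — 4.
  a=0, e=0: c, f free; 2 ways for (b,d) × 2^2 = 8.
Total: 0 + 0 + 4 + 8 = 12.

12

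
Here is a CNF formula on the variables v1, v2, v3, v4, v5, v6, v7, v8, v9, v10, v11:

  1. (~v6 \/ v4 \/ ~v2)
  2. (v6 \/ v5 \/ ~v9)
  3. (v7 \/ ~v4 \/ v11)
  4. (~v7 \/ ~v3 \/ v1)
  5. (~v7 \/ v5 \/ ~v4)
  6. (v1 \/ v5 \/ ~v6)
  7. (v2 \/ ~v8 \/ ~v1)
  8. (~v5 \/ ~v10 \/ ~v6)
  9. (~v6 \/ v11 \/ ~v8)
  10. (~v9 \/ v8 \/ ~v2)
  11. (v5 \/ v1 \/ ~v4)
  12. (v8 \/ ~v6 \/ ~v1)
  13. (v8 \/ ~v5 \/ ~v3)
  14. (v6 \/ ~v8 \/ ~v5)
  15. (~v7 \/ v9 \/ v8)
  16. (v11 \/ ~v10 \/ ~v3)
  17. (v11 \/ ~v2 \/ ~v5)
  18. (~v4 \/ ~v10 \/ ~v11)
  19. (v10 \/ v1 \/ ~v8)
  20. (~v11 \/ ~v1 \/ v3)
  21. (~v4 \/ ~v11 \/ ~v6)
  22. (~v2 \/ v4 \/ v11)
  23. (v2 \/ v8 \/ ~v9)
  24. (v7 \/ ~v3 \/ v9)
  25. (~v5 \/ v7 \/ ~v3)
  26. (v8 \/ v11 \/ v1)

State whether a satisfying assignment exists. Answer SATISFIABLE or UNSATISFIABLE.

Branch on v1: take v1 = False.
Try v2 = False.
For the remaining variables, v3 = False, v4 = True, v5 = True, v6 = False, v7 = False, v8 = False, v9 = False, v10 = False, v11 = True works.
Every clause has at least one true literal under this assignment.
So v1=F, v2=F, v3=F, v4=T, v5=T, v6=F, v7=F, v8=F, v9=F, v10=F, v11=T is a satisfying assignment.

SATISFIABLE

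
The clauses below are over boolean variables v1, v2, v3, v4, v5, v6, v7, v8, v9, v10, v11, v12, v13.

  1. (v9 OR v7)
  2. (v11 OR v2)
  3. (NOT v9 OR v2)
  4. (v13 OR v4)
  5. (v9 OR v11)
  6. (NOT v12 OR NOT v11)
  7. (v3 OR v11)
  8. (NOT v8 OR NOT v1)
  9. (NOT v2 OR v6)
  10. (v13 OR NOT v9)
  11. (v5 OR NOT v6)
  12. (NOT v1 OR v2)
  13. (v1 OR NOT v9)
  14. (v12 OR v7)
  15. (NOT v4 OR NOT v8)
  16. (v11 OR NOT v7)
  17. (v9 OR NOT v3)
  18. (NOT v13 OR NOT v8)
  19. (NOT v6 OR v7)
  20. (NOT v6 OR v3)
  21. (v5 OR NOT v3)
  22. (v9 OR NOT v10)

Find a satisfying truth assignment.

v1 = 0, v2 = 0, v3 = 0, v4 = 1, v5 = 0, v6 = 0, v7 = 1, v8 = 0, v9 = 0, v10 = 0, v11 = 1, v12 = 0, v13 = 1

Pure literal: v8 appears only negated; assign v8 = False.
Pure literal: v10 appears only negated; assign v10 = False.
Set v1 = False and propagate.
  then v9 is forced to False.
  then v7 is forced to True.
  then v11 is forced to True.
  then v12 is forced to False.
  then v3 is forced to False.
  then v6 is forced to False.
  then v2 is forced to False.
Try v4 = True.
v5, v13 are now unconstrained; take v5 = False, v13 = True.
Every clause has at least one true literal under this assignment.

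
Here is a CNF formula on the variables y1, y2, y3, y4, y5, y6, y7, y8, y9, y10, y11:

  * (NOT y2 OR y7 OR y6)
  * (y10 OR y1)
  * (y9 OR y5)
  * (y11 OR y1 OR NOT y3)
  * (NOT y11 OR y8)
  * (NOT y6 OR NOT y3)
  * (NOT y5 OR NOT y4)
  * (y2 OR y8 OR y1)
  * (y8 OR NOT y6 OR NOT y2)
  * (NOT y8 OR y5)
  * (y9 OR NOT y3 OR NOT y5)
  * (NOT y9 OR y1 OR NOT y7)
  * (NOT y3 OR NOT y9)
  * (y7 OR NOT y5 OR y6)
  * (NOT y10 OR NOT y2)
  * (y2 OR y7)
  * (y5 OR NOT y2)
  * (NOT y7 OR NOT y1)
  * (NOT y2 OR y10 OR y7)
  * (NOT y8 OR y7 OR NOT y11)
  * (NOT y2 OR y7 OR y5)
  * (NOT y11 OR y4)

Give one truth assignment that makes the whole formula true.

y1=False, y2=False, y3=False, y4=False, y5=True, y6=True, y7=True, y8=True, y9=False, y10=True, y11=False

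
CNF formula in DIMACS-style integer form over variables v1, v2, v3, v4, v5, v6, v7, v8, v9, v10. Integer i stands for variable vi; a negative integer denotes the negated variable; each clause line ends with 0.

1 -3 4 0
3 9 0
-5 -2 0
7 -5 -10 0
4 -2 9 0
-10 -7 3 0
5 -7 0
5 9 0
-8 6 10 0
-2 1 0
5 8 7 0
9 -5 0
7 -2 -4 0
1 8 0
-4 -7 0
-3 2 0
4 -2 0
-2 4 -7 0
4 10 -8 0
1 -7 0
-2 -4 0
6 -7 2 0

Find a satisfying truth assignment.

v1=1, v2=0, v3=0, v4=1, v5=1, v6=1, v7=0, v8=0, v9=1, v10=0

v1 occurs only positively in the remaining clauses — set v1 = True.
Pure literal: v6 appears only positively; assign v6 = True.
Try v2 = False.
  then v3 is forced to False.
  then v9 is forced to True.
Try v4 = True.
  then v7 is forced to False.
Set v5 = True and propagate.
  then v10 is forced to False.
v8 is now unconstrained; take v8 = False.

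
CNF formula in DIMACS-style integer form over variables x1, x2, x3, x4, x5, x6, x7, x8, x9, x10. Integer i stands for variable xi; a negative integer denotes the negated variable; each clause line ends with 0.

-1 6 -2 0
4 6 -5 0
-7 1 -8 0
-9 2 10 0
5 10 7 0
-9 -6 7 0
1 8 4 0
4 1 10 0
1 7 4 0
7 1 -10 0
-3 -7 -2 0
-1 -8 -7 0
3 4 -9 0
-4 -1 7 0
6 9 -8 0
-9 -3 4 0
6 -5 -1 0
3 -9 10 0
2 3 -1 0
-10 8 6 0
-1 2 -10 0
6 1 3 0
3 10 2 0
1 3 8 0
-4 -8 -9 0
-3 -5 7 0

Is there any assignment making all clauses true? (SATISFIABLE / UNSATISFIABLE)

Branch on x1: take x1 = True.
For the remaining variables, x2 = False, x3 = True, x4 = False, x5 = False, x6 = False, x7 = True, x8 = False, x9 = False, x10 = False works.
Every clause has at least one true literal under this assignment.
So x1 = T, x2 = F, x3 = T, x4 = F, x5 = F, x6 = F, x7 = T, x8 = F, x9 = F, x10 = F is a satisfying assignment.

SATISFIABLE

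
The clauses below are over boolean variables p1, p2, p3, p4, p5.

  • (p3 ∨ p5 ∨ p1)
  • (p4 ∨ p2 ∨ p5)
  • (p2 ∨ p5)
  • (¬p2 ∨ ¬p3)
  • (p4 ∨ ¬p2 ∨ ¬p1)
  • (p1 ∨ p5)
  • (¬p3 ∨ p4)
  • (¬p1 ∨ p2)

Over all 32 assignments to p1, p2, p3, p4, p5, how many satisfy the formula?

7

The models are:
  p1=0 p2=0 p3=0 p4=0 p5=1
  p1=0 p2=0 p3=0 p4=1 p5=1
  p1=0 p2=0 p3=1 p4=1 p5=1
  p1=0 p2=1 p3=0 p4=0 p5=1
  p1=0 p2=1 p3=0 p4=1 p5=1
  p1=1 p2=1 p3=0 p4=1 p5=0
  p1=1 p2=1 p3=0 p4=1 p5=1
That's 7 in total.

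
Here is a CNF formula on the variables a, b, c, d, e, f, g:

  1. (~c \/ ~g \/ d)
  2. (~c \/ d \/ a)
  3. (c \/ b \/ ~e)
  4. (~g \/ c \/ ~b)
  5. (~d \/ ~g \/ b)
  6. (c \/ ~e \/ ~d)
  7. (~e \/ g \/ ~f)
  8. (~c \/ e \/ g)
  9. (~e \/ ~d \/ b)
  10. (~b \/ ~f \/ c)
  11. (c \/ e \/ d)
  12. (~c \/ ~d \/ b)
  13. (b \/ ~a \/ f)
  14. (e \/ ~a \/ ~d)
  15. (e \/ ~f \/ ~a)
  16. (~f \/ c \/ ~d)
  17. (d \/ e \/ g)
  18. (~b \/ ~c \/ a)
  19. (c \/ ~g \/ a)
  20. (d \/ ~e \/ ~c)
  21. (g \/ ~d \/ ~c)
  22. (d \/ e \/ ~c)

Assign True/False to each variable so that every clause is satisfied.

Try a = True.
Branch on b: take b = True.
For the remaining variables, c = False, d = False, e = True, f = False, g = False works.

a=True, b=True, c=False, d=False, e=True, f=False, g=False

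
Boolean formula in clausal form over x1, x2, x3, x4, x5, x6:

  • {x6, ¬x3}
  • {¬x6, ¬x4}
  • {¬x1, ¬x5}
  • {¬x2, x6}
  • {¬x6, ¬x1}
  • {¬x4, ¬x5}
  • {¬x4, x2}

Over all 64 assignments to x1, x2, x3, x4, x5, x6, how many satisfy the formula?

11

Case analysis on x6 and x4:
  x6=1, x4=1: a clause becomes empty — 0.
  x6=1, x4=0: forces x1=0; x2, x3, x5 free → 2^3 = 8.
  x6=0, x4=1: a clause becomes empty — 0.
  x6=0, x4=0: remaining (x1,x2,x3,x5) ∈ {(0,0,0,0); (0,0,0,1); (1,0,0,0)} — 3.
Total: 0 + 8 + 0 + 3 = 11.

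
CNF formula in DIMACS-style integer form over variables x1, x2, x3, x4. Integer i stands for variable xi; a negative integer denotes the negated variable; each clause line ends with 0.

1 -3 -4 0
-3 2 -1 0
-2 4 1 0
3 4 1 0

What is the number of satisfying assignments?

Split on x1, then x3.
  x1=1, x3=1: remaining (x2,x4) ∈ {(1,0); (1,1)} — 2.
  x1=1, x3=0: remaining (x2,x4) ∈ {(0,0); (0,1); (1,0); (1,1)} — 4.
  x1=0, x3=1: remaining (x2,x4) ∈ {(0,0)} — 1.
  x1=0, x3=0: remaining (x2,x4) ∈ {(0,1); (1,1)} — 2.
Total: 2 + 4 + 1 + 2 = 9.

9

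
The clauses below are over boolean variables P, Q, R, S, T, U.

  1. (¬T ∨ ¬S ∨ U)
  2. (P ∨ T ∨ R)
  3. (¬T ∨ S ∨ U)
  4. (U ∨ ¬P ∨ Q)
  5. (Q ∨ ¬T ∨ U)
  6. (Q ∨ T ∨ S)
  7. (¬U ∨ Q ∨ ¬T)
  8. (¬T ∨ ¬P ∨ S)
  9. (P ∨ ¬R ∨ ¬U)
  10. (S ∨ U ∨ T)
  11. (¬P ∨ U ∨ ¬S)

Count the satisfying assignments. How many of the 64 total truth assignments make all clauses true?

12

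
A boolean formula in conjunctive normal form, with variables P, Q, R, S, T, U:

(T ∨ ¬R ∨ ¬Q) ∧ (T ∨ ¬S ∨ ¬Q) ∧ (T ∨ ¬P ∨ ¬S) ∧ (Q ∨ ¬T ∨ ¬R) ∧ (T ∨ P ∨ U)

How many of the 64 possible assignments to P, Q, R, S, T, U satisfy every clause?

Case analysis on T and Q:
  T=1, Q=1: P, R, S, U free → 2^4 = 16.
  T=1, Q=0: forces R=0; P, S, U free → 2^3 = 8.
  T=0, Q=1: remaining (P,R,S,U) ∈ {(0,0,0,1); (1,0,0,0); (1,0,0,1)} — 3.
  T=0, Q=0: R free; 4 ways for (P,S,U) × 2^1 = 8.
Total: 16 + 8 + 3 + 8 = 35.

35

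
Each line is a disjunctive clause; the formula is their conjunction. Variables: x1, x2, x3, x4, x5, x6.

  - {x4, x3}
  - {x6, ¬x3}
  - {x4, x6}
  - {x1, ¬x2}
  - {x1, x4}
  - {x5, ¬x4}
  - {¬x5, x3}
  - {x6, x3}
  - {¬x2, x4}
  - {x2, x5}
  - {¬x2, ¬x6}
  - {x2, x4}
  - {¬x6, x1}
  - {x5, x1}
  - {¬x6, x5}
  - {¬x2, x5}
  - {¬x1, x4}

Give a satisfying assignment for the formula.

x1=T, x2=F, x3=T, x4=T, x5=T, x6=T

Check each clause:
  1. {x3, x4} — x3 is true.
  2. {¬x3, x6} — x6 is true.
  3. {x4, x6} — x4 is true.
  4. {x1, ¬x2} — x1 is true.
  5. {x1, x4} — x1 is true.
  6. {x5, ¬x4} — x5 is true.
  7. {¬x5, x3} — x3 is true.
  8. {x3, x6} — x3 is true.
  9. {x4, ¬x2} — x4 is true.
  10. {x5, x2} — x5 is true.
  11. {¬x6, ¬x2} — ¬x2 is true.
  12. {x2, x4} — x4 is true.
  13. {¬x6, x1} — x1 is true.
  14. {x1, x5} — x1 is true.
  15. {¬x6, x5} — x5 is true.
  16. {¬x2, x5} — x5 is true.
  17. {¬x1, x4} — x4 is true.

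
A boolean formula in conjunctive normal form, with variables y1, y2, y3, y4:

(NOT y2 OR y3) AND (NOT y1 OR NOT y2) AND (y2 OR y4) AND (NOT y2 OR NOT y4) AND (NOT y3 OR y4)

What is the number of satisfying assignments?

The models are:
  y1=F y2=F y3=F y4=T
  y1=F y2=F y3=T y4=T
  y1=T y2=F y3=F y4=T
  y1=T y2=F y3=T y4=T
Count: 4.

4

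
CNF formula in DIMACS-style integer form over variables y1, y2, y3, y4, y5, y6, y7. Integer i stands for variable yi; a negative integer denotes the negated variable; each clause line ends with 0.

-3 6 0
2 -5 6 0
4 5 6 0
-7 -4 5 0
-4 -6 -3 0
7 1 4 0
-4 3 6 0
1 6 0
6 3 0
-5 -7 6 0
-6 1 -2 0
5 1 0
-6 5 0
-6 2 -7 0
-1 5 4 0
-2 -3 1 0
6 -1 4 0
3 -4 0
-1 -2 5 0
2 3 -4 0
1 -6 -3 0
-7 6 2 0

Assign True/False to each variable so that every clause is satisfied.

y1=T  y2=T  y3=F  y4=F  y5=T  y6=T  y7=F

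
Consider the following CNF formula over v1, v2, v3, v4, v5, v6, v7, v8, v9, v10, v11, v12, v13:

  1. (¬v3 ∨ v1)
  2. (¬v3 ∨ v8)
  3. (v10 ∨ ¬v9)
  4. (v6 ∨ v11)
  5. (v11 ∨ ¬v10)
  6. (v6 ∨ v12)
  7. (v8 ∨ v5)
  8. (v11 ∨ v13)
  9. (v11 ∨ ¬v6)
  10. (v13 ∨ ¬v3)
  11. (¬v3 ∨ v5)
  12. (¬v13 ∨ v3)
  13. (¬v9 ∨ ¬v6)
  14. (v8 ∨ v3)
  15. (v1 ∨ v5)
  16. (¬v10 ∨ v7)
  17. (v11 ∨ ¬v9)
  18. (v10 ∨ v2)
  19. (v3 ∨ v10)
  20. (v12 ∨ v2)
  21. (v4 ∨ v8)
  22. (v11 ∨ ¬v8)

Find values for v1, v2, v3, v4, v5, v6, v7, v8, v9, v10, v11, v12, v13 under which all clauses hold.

Pure literal: v1 appears only positively; assign v1 = True.
v2 occurs only positively in the remaining clauses — set v2 = True.
Set v3 = True and propagate.
  then v8 is forced to True.
  then v13 is forced to True.
  then v5 is forced to True.
  then v11 is forced to True.
Try v6 = True.
  then v9 is forced to False.
The remaining clauses are satisfied by v4 = True, v7 = True, v10 = False, v12 = True.
Every clause has at least one true literal under this assignment.
Check each clause:
  1. (v1 ∨ ¬v3) — v1 is true.
  2. (¬v3 ∨ v8) — v8 is true.
  3. (¬v9 ∨ v10) — ¬v9 is true.
  4. (v6 ∨ v11) — v11 is true.
  5. (v11 ∨ ¬v10) — v11 is true.
  6. (v12 ∨ v6) — v12 is true.
  7. (v8 ∨ v5) — v8 is true.
  8. (v13 ∨ v11) — v11 is true.
  9. (v11 ∨ ¬v6) — v11 is true.
  10. (¬v3 ∨ v13) — v13 is true.
  11. (v5 ∨ ¬v3) — v5 is true.
  12. (v3 ∨ ¬v13) — v3 is true.
  13. (¬v9 ∨ ¬v6) — ¬v9 is true.
  14. (v8 ∨ v3) — v8 is true.
  15. (v1 ∨ v5) — v1 is true.
  16. (¬v10 ∨ v7) — ¬v10 is true.
  17. (v11 ∨ ¬v9) — v11 is true.
  18. (v10 ∨ v2) — v2 is true.
  19. (v3 ∨ v10) — v3 is true.
  20. (v12 ∨ v2) — v2 is true.
  21. (v4 ∨ v8) — v8 is true.
  22. (v11 ∨ ¬v8) — v11 is true.

v1=True, v2=True, v3=True, v4=True, v5=True, v6=True, v7=True, v8=True, v9=False, v10=False, v11=True, v12=True, v13=True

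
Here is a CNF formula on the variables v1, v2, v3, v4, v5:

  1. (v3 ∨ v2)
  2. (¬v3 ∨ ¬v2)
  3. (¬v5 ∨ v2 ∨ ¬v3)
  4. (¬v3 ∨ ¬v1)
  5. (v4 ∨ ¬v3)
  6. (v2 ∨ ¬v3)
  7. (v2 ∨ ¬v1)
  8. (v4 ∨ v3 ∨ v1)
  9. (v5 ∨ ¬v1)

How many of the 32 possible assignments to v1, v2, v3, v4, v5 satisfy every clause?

The models are:
  v1=F v2=T v3=F v4=T v5=F
  v1=F v2=T v3=F v4=T v5=T
  v1=T v2=T v3=F v4=F v5=T
  v1=T v2=T v3=F v4=T v5=T
That's 4 in total.

4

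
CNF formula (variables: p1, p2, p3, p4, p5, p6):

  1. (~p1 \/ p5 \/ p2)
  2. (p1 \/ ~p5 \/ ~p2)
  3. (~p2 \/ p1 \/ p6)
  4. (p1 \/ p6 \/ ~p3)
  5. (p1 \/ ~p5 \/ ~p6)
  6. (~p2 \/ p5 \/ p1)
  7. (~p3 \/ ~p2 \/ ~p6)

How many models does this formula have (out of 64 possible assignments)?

Case analysis on p1 and p2:
  p1=1, p2=1: p4, p5 free; 3 ways for (p3,p6) × 2^2 = 12.
  p1=1, p2=0: forces p5=1; p3, p4, p6 free → 2^3 = 8.
  p1=0, p2=1: a clause becomes empty — 0.
  p1=0, p2=0: p4 free; 4 ways for (p3,p5,p6) × 2^1 = 8.
Total: 12 + 8 + 0 + 8 = 28.

28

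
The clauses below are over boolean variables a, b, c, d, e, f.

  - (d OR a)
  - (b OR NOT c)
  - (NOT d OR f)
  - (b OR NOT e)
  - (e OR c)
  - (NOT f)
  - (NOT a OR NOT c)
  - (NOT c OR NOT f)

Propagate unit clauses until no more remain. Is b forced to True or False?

True

(NOT f) is a unit clause: f = False.
From (NOT d OR f) and f = False: d = False.
(a OR d) with d = False leaves only a, so a = True.
(NOT a OR NOT c): since a = True, the clause reduces to (NOT c). c = False.
(e OR c) with c = False leaves only e, so e = True.
(NOT e OR b): since e = True, the clause reduces to (b). b = True.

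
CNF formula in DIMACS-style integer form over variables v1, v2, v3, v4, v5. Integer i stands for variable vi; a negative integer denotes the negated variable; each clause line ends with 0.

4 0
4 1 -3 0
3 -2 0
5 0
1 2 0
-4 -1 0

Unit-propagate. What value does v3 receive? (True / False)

True

(v4) is a unit clause: v4 = True.
(v5) is a unit clause: v5 = True.
In (~v4 | ~v1), ~v4 is now false; ~v1 must hold, so v1 = False.
(v2 | v1): since v1 = False, the clause reduces to (v2). v2 = True.
From (v3 | ~v2) and v2 = True: v3 = True.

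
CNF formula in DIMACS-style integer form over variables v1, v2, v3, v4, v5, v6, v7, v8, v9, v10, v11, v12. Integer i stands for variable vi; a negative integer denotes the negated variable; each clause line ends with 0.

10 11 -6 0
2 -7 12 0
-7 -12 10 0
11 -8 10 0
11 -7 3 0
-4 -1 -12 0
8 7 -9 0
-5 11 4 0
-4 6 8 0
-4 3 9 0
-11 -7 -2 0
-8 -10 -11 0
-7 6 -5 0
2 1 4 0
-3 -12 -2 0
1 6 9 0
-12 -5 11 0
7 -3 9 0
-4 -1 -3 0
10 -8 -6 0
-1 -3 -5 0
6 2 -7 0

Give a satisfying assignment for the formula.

Try v1 = True.
Set v2 = False and propagate.
For the remaining variables, v3 = False, v4 = False, v5 = True, v6 = False, v7 = False, v8 = True, v9 = False, v10 = False, v11 = True, v12 = False works.
Every clause has at least one true literal under this assignment.

v1=True  v2=False  v3=False  v4=False  v5=True  v6=False  v7=False  v8=True  v9=False  v10=False  v11=True  v12=False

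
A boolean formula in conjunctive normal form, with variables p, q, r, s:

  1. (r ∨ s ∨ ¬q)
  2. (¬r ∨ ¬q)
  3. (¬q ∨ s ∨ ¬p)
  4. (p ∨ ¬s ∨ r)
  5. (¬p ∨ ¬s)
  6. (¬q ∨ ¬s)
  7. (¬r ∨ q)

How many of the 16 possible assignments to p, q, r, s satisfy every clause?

Satisfying assignments:
  p=0 q=0 r=0 s=0
  p=1 q=0 r=0 s=0
Count: 2.

2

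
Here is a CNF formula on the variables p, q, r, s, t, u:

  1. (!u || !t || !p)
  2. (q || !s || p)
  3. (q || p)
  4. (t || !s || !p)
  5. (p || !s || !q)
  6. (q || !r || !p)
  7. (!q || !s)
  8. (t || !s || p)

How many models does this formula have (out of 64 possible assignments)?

18

Case analysis on p and q:
  p=1, q=1: r free; 3 ways for (s,t,u) × 2^1 = 6.
  p=1, q=0: remaining (r,s,t,u) ∈ {(0,0,0,0); (0,0,0,1); (0,0,1,0); (0,1,1,0)} — 4.
  p=0, q=1: forces s=0; r, t, u free → 2^3 = 8.
  p=0, q=0: a clause becomes empty — 0.
Total: 6 + 4 + 8 + 0 = 18.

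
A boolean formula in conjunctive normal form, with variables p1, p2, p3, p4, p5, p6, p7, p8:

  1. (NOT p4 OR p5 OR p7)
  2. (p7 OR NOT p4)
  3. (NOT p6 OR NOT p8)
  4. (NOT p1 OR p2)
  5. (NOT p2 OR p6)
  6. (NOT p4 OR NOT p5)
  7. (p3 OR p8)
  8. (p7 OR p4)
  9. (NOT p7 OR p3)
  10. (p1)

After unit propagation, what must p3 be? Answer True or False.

True

(p1) is a unit clause: p1 = True.
(p2 OR NOT p1) with p1 = True leaves only p2, so p2 = True.
In (p6 OR NOT p2), NOT p2 is now false; p6 must hold, so p6 = True.
(NOT p6 OR NOT p8): since p6 = True, the clause reduces to (NOT p8). p8 = False.
(p3 OR p8) with p8 = False leaves only p3, so p3 = True.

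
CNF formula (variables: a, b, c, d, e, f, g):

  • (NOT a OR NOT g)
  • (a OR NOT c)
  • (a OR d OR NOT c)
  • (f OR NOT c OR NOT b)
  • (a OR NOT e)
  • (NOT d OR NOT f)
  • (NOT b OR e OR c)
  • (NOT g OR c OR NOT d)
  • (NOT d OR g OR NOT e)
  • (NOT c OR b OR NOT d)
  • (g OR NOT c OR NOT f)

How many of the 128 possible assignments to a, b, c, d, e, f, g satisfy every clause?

Case analysis on c and d:
  c=T, d=T: a clause becomes empty — 0.
  c=T, d=F: remaining (a,b,e,f,g) ∈ {(T,F,F,F,F); (T,F,T,F,F)} — 2.
  c=F, d=T: remaining (a,b,e,f,g) ∈ {(F,F,F,F,F); (T,F,F,F,F)} — 2.
  c=F, d=F: f free; 5 ways for (a,b,e,g) × 2^1 = 10.
Total: 0 + 2 + 2 + 10 = 14.

14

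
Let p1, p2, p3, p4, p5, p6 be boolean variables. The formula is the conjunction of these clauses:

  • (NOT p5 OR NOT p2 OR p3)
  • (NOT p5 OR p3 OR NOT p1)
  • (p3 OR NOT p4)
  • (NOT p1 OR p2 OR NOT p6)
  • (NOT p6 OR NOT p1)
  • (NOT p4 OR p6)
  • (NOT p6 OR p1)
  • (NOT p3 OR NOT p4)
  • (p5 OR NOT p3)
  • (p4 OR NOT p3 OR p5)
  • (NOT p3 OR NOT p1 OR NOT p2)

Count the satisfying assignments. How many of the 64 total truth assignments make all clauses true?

8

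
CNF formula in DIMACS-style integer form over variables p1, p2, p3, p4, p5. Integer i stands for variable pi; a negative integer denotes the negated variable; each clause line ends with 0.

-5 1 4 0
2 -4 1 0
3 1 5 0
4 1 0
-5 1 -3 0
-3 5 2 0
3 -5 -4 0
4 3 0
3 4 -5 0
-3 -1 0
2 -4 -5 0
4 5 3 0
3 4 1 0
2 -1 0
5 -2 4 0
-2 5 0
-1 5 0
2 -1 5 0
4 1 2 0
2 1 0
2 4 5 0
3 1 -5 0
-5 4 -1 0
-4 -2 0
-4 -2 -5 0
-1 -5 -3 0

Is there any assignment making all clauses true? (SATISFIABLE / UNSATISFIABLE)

UNSATISFIABLE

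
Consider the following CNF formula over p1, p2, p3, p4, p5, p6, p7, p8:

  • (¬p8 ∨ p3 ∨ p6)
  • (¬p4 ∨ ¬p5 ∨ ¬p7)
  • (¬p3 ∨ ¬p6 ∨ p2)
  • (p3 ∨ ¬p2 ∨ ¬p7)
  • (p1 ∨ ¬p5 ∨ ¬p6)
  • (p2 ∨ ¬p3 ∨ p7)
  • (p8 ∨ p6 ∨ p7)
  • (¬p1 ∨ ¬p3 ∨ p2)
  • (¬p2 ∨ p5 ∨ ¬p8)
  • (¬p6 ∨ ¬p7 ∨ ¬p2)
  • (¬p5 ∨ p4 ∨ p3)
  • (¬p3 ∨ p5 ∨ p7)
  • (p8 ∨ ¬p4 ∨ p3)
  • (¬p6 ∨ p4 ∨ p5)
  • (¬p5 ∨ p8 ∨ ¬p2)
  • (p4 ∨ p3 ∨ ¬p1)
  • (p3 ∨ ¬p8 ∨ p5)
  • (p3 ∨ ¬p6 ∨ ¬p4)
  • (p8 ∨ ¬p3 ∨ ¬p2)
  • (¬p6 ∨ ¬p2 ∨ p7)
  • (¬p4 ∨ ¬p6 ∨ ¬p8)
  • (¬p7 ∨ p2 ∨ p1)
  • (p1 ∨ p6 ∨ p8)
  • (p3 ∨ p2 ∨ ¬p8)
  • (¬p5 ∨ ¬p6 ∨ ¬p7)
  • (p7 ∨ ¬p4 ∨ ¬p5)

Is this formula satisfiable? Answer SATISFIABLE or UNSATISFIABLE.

Try p1 = True.
Branch on p2: take p2 = True.
Try p3 = True.
  then p8 is forced to True.
  then p5 is forced to True.
The remaining clauses are satisfied by p4 = False, p6 = False, p7 = False.
So p1 = T, p2 = T, p3 = T, p4 = F, p5 = T, p6 = F, p7 = F, p8 = T is a satisfying assignment.

SATISFIABLE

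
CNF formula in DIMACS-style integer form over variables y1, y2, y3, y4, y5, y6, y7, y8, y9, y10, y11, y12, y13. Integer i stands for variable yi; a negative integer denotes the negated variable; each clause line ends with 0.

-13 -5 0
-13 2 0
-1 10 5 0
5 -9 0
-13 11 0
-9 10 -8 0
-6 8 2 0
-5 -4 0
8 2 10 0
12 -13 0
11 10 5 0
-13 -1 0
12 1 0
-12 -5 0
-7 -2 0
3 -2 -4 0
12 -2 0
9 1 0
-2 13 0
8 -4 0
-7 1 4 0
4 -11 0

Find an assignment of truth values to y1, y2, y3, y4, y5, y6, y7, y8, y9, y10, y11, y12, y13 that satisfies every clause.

y1=1, y2=0, y3=1, y4=0, y5=0, y6=0, y7=0, y8=0, y9=0, y10=1, y11=0, y12=1, y13=0

Pure literal: y3 appears only positively; assign y3 = True.
Pure literal: y6 appears only negated; assign y6 = False.
Try y1 = True.
  then y13 is forced to False.
  then y2 is forced to False.
The remaining clauses are satisfied by y4 = False, y5 = False, y7 = False, y8 = False, y9 = False, y10 = True, y11 = False, y12 = True.
Every clause has at least one true literal under this assignment.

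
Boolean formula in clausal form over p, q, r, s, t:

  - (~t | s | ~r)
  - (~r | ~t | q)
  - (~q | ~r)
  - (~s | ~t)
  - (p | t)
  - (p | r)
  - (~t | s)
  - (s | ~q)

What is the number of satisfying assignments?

5

Satisfying assignments:
  p=1 q=0 r=0 s=0 t=0
  p=1 q=0 r=0 s=1 t=0
  p=1 q=0 r=1 s=0 t=0
  p=1 q=0 r=1 s=1 t=0
  p=1 q=1 r=0 s=1 t=0
Count: 5.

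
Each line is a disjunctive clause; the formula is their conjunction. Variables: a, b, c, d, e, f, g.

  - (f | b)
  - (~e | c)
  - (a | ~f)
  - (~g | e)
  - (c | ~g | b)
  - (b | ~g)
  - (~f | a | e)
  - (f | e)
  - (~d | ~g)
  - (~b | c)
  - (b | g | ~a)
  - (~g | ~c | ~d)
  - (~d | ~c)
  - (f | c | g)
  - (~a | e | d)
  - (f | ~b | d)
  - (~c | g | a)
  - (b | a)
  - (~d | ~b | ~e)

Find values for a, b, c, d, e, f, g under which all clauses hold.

Branch on a: take a = True.
The remaining clauses are satisfied by b = True, c = True, d = False, e = True, f = True, g = False.

a=T, b=T, c=T, d=F, e=T, f=T, g=F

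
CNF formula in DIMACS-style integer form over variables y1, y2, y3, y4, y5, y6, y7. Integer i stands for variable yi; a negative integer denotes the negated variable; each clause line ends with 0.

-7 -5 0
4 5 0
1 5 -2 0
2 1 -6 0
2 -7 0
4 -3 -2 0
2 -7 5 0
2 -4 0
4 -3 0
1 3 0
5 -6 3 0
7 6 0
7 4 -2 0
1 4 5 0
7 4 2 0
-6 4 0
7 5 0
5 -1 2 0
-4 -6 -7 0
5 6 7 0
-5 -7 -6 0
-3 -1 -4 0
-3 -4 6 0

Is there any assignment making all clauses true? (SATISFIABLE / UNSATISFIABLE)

SATISFIABLE

Set y1 = False and propagate.
  then y3 is forced to True.
  then y4 is forced to True.
  then y2 is forced to True.
  then y5 is forced to True.
  then y7 is forced to False.
  then y6 is forced to True.
So y1=0, y2=1, y3=1, y4=1, y5=1, y6=1, y7=0 is a satisfying assignment.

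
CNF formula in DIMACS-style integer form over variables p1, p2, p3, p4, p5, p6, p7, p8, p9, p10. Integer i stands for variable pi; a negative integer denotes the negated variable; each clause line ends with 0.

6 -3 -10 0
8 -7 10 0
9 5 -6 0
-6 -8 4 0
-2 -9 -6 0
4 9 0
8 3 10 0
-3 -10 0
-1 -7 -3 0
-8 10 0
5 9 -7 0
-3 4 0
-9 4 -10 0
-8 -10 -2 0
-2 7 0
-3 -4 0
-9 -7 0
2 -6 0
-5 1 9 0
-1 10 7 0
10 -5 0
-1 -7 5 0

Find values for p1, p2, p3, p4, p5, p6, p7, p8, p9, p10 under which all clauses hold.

p1=True, p2=False, p3=False, p4=True, p5=True, p6=False, p7=True, p8=True, p9=False, p10=True

Set p1 = True and propagate.
For the remaining variables, p2 = False, p3 = False, p4 = True, p5 = True, p6 = False, p7 = True, p8 = True, p9 = False, p10 = True works.
Every clause has at least one true literal under this assignment.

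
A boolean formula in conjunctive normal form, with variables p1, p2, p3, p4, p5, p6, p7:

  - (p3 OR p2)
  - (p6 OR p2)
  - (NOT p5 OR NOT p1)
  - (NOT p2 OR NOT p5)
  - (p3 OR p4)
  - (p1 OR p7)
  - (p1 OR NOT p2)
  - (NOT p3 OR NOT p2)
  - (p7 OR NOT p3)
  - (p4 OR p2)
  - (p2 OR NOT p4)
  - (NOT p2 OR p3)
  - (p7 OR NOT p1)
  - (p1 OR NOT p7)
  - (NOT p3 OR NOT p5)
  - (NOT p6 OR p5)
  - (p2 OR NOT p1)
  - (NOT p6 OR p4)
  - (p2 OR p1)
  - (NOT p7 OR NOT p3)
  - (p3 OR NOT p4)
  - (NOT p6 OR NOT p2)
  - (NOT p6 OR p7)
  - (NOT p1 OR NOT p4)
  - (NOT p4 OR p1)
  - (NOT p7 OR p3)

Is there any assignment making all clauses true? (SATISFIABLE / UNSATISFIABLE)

UNSATISFIABLE

p2 = True:
  propagation gives p5=False, p1=True, p3=False; an empty clause results — contradiction.
p2 = False:
  propagation gives p3=True, p6=True, p7=True; an empty clause results — contradiction.
Every branch closes, so no satisfying assignment exists.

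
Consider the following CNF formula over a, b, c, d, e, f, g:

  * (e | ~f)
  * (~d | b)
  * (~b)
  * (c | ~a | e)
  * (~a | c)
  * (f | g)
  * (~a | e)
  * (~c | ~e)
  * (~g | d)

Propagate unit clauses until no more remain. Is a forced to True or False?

False

(~b) is a unit clause: b = False.
From (~d | b) and b = False: d = False.
(d | ~g): since d = False, the clause reduces to (~g). g = False.
In (g | f), g is now false; f must hold, so f = True.
(e | ~f) with f = True leaves only e, so e = True.
From (~c | ~e) and e = True: c = False.
From (~a | c) and c = False: a = False.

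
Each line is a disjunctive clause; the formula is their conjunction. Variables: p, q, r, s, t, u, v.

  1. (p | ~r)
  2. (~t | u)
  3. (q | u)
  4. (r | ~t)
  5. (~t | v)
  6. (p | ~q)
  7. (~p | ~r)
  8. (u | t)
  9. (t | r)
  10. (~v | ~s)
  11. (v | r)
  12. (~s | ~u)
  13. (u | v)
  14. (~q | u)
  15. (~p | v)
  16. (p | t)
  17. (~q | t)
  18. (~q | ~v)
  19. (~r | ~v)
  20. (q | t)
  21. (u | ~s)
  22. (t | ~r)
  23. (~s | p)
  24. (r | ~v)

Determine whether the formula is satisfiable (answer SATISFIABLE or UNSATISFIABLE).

UNSATISFIABLE

t = True:
  propagation gives u=True, r=True, p=True; an empty clause results — contradiction.
t = False:
  propagation gives u=True, r=True; an empty clause results — contradiction.
Every branch closes, so no satisfying assignment exists.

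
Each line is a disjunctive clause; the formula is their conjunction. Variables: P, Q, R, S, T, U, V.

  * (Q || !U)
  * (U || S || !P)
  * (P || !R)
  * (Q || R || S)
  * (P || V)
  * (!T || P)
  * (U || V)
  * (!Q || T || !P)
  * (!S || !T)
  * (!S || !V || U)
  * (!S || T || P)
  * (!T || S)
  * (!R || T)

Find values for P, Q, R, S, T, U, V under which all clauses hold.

Branch on P: take P = False.
  then R is forced to False.
  then V is forced to True.
  then T is forced to False.
  then S is forced to False.
  then Q is forced to True.
U is now unconstrained; take U = False.

P=F  Q=T  R=F  S=F  T=F  U=F  V=T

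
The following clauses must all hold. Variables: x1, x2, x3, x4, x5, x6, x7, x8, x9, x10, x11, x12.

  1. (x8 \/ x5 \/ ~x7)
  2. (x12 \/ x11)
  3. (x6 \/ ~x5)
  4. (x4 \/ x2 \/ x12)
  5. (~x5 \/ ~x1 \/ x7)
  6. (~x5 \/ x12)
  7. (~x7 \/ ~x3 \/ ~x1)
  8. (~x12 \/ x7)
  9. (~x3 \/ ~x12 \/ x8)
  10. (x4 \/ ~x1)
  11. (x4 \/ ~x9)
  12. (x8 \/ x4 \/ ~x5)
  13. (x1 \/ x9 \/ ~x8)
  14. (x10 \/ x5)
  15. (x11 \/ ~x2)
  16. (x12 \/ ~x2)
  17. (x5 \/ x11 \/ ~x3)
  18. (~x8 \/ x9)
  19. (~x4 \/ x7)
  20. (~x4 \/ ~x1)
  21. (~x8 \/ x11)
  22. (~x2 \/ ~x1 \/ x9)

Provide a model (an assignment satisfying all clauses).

x1 = False, x2 = True, x3 = False, x4 = True, x5 = False, x6 = False, x7 = True, x8 = True, x9 = True, x10 = True, x11 = True, x12 = True

Pure literal: x3 appears only negated; assign x3 = False.
Pure literal: x10 appears only positively; assign x10 = True.
Try x1 = False.
Try x2 = True.
  then x11 is forced to True.
  then x12 is forced to True.
  then x7 is forced to True.
Try x4 = True.
The remaining clauses are satisfied by x5 = False, x6 = False, x8 = True, x9 = True.
Every clause has at least one true literal under this assignment.
Check each clause:
  1. (~x7 \/ x5 \/ x8) — x8 is true.
  2. (x11 \/ x12) — x11 is true.
  3. (~x5 \/ x6) — ~x5 is true.
  4. (x2 \/ x4 \/ x12) — x2 is true.
  5. (x7 \/ ~x1 \/ ~x5) — ~x5 is true.
  6. (x12 \/ ~x5) — ~x5 is true.
  7. (~x3 \/ ~x7 \/ ~x1) — ~x3 is true.
  8. (~x12 \/ x7) — x7 is true.
  9. (x8 \/ ~x12 \/ ~x3) — x8 is true.
  10. (~x1 \/ x4) — x4 is true.
  11. (~x9 \/ x4) — x4 is true.
  12. (x8 \/ x4 \/ ~x5) — x8 is true.
  13. (~x8 \/ x9 \/ x1) — x9 is true.
  14. (x10 \/ x5) — x10 is true.
  15. (x11 \/ ~x2) — x11 is true.
  16. (~x2 \/ x12) — x12 is true.
  17. (x11 \/ ~x3 \/ x5) — ~x3 is true.
  18. (~x8 \/ x9) — x9 is true.
  19. (x7 \/ ~x4) — x7 is true.
  20. (~x1 \/ ~x4) — ~x1 is true.
  21. (x11 \/ ~x8) — x11 is true.
  22. (~x1 \/ x9 \/ ~x2) — x9 is true.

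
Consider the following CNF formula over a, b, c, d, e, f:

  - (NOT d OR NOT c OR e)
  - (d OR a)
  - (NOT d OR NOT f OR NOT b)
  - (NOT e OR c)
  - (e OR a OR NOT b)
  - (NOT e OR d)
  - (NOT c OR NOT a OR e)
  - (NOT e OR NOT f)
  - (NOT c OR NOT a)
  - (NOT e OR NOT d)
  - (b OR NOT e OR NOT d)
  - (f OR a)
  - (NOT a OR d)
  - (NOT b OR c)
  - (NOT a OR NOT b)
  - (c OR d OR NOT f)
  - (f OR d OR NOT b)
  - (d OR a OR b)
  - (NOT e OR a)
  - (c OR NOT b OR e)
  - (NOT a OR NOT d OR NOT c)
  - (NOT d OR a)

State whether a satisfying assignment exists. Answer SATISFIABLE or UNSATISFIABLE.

SATISFIABLE

Try a = True.
  then c is forced to False.
  then e is forced to False.
  then d is forced to True.
  then b is forced to False.
f is now unconstrained; take f = True.
So a = True, b = False, c = False, d = True, e = False, f = True is a satisfying assignment.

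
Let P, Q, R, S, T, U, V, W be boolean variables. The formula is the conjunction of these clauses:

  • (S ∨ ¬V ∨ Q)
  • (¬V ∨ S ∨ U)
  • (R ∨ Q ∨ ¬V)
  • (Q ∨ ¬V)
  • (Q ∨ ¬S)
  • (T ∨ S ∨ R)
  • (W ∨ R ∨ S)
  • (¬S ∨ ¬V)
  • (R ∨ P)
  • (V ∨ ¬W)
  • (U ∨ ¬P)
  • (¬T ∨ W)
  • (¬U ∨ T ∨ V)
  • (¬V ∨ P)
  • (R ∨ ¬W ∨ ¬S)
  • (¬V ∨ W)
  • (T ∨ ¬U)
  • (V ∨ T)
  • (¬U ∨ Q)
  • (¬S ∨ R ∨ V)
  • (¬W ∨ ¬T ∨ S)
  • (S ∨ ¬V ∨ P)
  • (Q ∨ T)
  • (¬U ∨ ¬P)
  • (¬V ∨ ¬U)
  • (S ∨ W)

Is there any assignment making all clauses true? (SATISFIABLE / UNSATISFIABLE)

V = True:
  propagation gives Q=True, S=False, U=True; an empty clause results — contradiction.
V = False:
  propagation gives W=False, T=False; an empty clause results — contradiction.
Every branch closes, so no satisfying assignment exists.

UNSATISFIABLE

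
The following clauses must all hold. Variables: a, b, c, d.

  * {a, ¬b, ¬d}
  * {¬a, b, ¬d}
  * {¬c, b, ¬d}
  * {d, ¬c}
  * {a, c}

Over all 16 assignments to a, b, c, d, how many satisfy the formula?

4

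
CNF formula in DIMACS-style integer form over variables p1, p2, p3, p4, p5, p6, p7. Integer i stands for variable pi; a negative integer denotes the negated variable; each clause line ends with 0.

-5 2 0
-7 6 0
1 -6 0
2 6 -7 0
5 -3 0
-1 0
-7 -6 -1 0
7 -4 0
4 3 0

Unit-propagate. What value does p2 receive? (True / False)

True

Unit clause (~p1) sets p1 = False.
(~p6 | p1): since p1 = False, the clause reduces to (~p6). p6 = False.
(~p7 | p6) with p6 = False leaves only ~p7, so p7 = False.
In (p7 | ~p4), p7 is now false; ~p4 must hold, so p4 = False.
In (p3 | p4), p4 is now false; p3 must hold, so p3 = True.
(p5 | ~p3) with p3 = True leaves only p5, so p5 = True.
(~p5 | p2): since p5 = True, the clause reduces to (p2). p2 = True.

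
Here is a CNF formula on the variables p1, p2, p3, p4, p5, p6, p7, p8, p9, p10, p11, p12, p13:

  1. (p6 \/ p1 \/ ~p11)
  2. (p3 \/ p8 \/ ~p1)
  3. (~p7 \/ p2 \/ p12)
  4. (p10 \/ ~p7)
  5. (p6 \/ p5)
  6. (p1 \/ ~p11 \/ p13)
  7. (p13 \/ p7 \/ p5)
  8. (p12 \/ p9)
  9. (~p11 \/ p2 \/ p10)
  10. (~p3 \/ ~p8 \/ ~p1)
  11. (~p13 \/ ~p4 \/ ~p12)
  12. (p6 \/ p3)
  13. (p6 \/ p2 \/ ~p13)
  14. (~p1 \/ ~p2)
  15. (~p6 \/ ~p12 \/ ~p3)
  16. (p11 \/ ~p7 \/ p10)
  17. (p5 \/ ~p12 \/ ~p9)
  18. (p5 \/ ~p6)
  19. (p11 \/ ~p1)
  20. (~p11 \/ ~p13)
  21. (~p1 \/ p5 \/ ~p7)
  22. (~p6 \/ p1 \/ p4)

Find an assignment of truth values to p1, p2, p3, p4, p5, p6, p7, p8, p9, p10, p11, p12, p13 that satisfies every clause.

p1 = F  p2 = F  p3 = F  p4 = T  p5 = T  p6 = T  p7 = T  p8 = F  p9 = T  p10 = T  p11 = F  p12 = T  p13 = F

Check each clause:
  1. (p1 \/ ~p11 \/ p6) — ~p11 is true.
  2. (p8 \/ ~p1 \/ p3) — ~p1 is true.
  3. (p12 \/ ~p7 \/ p2) — p12 is true.
  4. (p10 \/ ~p7) — p10 is true.
  5. (p5 \/ p6) — p5 is true.
  6. (p13 \/ ~p11 \/ p1) — ~p11 is true.
  7. (p13 \/ p5 \/ p7) — p5 is true.
  8. (p9 \/ p12) — p9 is true.
  9. (p10 \/ ~p11 \/ p2) — p10 is true.
  10. (~p3 \/ ~p1 \/ ~p8) — ~p8 is true.
  11. (~p4 \/ ~p13 \/ ~p12) — ~p13 is true.
  12. (p3 \/ p6) — p6 is true.
  13. (p2 \/ p6 \/ ~p13) — ~p13 is true.
  14. (~p2 \/ ~p1) — ~p1 is true.
  15. (~p3 \/ ~p12 \/ ~p6) — ~p3 is true.
  16. (p10 \/ ~p7 \/ p11) — p10 is true.
  17. (p5 \/ ~p12 \/ ~p9) — p5 is true.
  18. (p5 \/ ~p6) — p5 is true.
  19. (p11 \/ ~p1) — ~p1 is true.
  20. (~p11 \/ ~p13) — ~p13 is true.
  21. (~p7 \/ p5 \/ ~p1) — p5 is true.
  22. (p4 \/ p1 \/ ~p6) — p4 is true.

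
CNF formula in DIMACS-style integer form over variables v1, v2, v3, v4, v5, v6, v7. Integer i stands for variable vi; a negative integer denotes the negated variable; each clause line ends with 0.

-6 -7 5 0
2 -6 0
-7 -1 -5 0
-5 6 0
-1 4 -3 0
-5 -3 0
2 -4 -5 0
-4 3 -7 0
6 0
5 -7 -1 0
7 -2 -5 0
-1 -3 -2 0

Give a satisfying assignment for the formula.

v1=F, v2=T, v3=T, v4=T, v5=F, v6=T, v7=F

Check each clause:
  1. (~v6 \/ ~v7 \/ v5) — ~v7 is true.
  2. (v2 \/ ~v6) — v2 is true.
  3. (~v5 \/ ~v7 \/ ~v1) — ~v7 is true.
  4. (v6 \/ ~v5) — ~v5 is true.
  5. (~v3 \/ v4 \/ ~v1) — v4 is true.
  6. (~v5 \/ ~v3) — ~v5 is true.
  7. (v2 \/ ~v5 \/ ~v4) — v2 is true.
  8. (v3 \/ ~v7 \/ ~v4) — ~v7 is true.
  9. (v6) — v6 is true.
  10. (~v7 \/ ~v1 \/ v5) — ~v7 is true.
  11. (~v2 \/ v7 \/ ~v5) — ~v5 is true.
  12. (~v3 \/ ~v2 \/ ~v1) — ~v1 is true.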